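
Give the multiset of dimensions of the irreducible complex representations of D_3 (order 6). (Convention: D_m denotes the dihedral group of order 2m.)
Dimensions: 1, 1, 2

Details: There are 3 irreducibles (= number of conjugacy classes). Their dimensions d_i satisfy sum d_i^2 = |G| = 6: 1 + 1 + 4 = 6.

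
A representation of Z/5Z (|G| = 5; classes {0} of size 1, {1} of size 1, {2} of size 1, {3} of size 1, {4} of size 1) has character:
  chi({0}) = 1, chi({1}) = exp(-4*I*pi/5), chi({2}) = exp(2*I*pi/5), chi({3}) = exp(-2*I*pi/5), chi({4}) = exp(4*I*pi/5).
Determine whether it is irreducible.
Irreducible: <chi, chi> = 1.

Argument: <chi, chi> = (1/|G|) sum_C |C| * |chi(C)|^2 = (1/5)[1*|1|^2 + 1*|exp(-4*I*pi/5)|^2 + 1*|exp(2*I*pi/5)|^2 + 1*|exp(-2*I*pi/5)|^2 + 1*|exp(4*I*pi/5)|^2]
  = (1/5)[(1) + (1) + (1) + (1) + (1)] = 5/5 = 1.
(Exp terms are combined using exp(i*s)*conj(exp(i*t)) = exp(i*(s-t)), and sums of them are collapsed using the identity that for every m > 1 the m distinct m-th roots of unity sum to 0, e.g. 1 + exp(2*I*pi/3) + exp(-2*I*pi/3) = 0.)
A character is irreducible iff <chi, chi> = 1, so this representation is irreducible.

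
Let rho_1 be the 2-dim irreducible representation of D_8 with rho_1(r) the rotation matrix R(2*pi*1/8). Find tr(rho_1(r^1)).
chi_{rho_1}(r^1) = 2*cos(2*pi*1*1/8) = sqrt(2)

Derivation: rho_1(r^1) is rotation by angle 2*pi*1*1/8, whose trace is 2*cos(2*pi*1*1/8) = sqrt(2).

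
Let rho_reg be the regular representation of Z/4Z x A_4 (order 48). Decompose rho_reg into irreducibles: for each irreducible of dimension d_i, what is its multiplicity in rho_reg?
Each irreducible V_i of dimension d_i appears with multiplicity d_i, i.e. rho_reg = (direct sum over all irreducibles V_i) d_i V_i. The irreducible dimensions for Z/4Z x A_4 are 1, 1, 1, 1, 1, 1, 1, 1, 1, 1, 1, 1, 3, 3, 3, 3: 12 irreducibles of dimension 1, each with multiplicity 1; 4 irreducibles of dimension 3, each with multiplicity 3. Total dimension 12*1*1 + 4*3*3 = 48 = |G|.

Why: General theorem: in the regular representation of a finite group G, each irreducible appears with multiplicity equal to its dimension. Check: dim(rho_reg) = sum d_i^2 = 1 + 1 + 1 + 1 + 1 + 1 + 1 + 1 + 1 + 1 + 1 + 1 + 9 + 9 + 9 + 9 = 48 = |G|.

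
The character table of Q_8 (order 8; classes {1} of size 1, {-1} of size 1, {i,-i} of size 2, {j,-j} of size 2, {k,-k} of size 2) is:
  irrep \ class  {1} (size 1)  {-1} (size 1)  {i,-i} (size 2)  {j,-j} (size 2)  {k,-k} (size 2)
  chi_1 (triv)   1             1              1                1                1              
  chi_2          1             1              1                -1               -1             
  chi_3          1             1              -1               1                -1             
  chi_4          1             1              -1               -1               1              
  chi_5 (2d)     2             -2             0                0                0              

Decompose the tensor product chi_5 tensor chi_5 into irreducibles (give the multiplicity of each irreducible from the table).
chi_5 tensor chi_5 = chi_1 + chi_2 + chi_3 + chi_4 (all other irreducibles have multiplicity 0).

Reasoning: The character of a tensor product is the pointwise product (chi_5 * chi_5)(C) = chi_5(C) * chi_5(C):
  {1}: (2)*(2), {-1}: (-2)*(-2), {i,-i}: (0)*(0), {j,-j}: (0)*(0), {k,-k}: (0)*(0)
so (chi_5 * chi_5) takes values
  {1} -> 4, {-1} -> 4, {i,-i} -> 0, {j,-j} -> 0, {k,-k} -> 0.
Now take the inner product of this character with each irreducible chi from the table, <chi_5*chi_5, chi> = (1/8) sum_C |C| (chi_5*chi_5)(C) conj(chi(C)):
  <chi_5*chi_5, chi_1> = (1/8)[1*(4)*conj(1) + 1*(4)*conj(1) + 2*(0)*conj(1) + 2*(0)*conj(1) + 2*(0)*conj(1)]
      = (1/8)[(4) + (4) + (0) + (0) + (0)] = 8/8 = 1
  <chi_5*chi_5, chi_2> = (1/8)[1*(4)*conj(1) + 1*(4)*conj(1) + 2*(0)*conj(1) + 2*(0)*conj(-1) + 2*(0)*conj(-1)]
      = (1/8)[(4) + (4) + (0) + (0) + (0)] = 8/8 = 1
  <chi_5*chi_5, chi_3> = (1/8)[1*(4)*conj(1) + 1*(4)*conj(1) + 2*(0)*conj(-1) + 2*(0)*conj(1) + 2*(0)*conj(-1)]
      = (1/8)[(4) + (4) + (0) + (0) + (0)] = 8/8 = 1
  <chi_5*chi_5, chi_4> = (1/8)[1*(4)*conj(1) + 1*(4)*conj(1) + 2*(0)*conj(-1) + 2*(0)*conj(-1) + 2*(0)*conj(1)]
      = (1/8)[(4) + (4) + (0) + (0) + (0)] = 8/8 = 1
  <chi_5*chi_5, chi_5> = (1/8)[1*(4)*conj(2) + 1*(4)*conj(-2) + 2*(0)*conj(0) + 2*(0)*conj(0) + 2*(0)*conj(0)]
      = (1/8)[(8) + (-8) + (0) + (0) + (0)] = 0/8 = 0
Hence the multiplicities are chi_1: 1, chi_2: 1, chi_3: 1, chi_4: 1. Dimension check: dim(chi_5)*dim(chi_5) = 2*2 = 4 and sum (mult * dim) = 1*1 + 1*1 + 1*1 + 1*1 = 4.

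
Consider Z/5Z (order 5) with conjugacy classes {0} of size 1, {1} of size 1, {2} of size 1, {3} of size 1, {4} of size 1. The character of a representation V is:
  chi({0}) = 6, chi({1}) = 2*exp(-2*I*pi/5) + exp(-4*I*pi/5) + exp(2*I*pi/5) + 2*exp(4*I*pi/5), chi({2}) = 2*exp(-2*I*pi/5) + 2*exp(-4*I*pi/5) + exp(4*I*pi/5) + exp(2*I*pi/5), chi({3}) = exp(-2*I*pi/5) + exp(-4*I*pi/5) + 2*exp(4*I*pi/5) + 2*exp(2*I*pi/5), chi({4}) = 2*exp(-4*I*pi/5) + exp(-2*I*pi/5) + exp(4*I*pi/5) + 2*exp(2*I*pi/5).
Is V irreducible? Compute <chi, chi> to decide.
Not irreducible (reducible): <chi, chi> = 10 > 1.

Solution. <chi, chi> = (1/|G|) sum_C |C| * |chi(C)|^2 = (1/5)[1*|6|^2 + 1*|2*exp(-2*I*pi/5) + exp(-4*I*pi/5) + exp(2*I*pi/5) + 2*exp(4*I*pi/5)|^2 + 1*|2*exp(-2*I*pi/5) + 2*exp(-4*I*pi/5) + exp(4*I*pi/5) + exp(2*I*pi/5)|^2 + 1*|exp(-2*I*pi/5) + exp(-4*I*pi/5) + 2*exp(4*I*pi/5) + 2*exp(2*I*pi/5)|^2 + 1*|2*exp(-4*I*pi/5) + exp(-2*I*pi/5) + exp(4*I*pi/5) + 2*exp(2*I*pi/5)|^2]
  = (1/5)[(36) + (10 + 6*exp(-2*I*pi/5) + 7*exp(-4*I*pi/5) + 7*exp(4*I*pi/5) + 6*exp(2*I*pi/5)) + (10 + 7*exp(-2*I*pi/5) + 6*exp(-4*I*pi/5) + 6*exp(4*I*pi/5) + 7*exp(2*I*pi/5)) + (10 + 7*exp(-2*I*pi/5) + 6*exp(-4*I*pi/5) + 6*exp(4*I*pi/5) + 7*exp(2*I*pi/5)) + (10 + 6*exp(-2*I*pi/5) + 7*exp(-4*I*pi/5) + 7*exp(4*I*pi/5) + 6*exp(2*I*pi/5))] = 50/5 = 10.
(Exp terms are combined using exp(i*s)*conj(exp(i*t)) = exp(i*(s-t)), and sums of them are collapsed using the identity that for every m > 1 the m distinct m-th roots of unity sum to 0, e.g. 1 + exp(2*I*pi/3) + exp(-2*I*pi/3) = 0.)
A character is irreducible iff <chi, chi> = 1, so this representation is reducible.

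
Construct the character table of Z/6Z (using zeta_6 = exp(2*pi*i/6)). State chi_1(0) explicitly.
Character table of Z/6Z (irreps indexed chi_0,...,chi_5 with chi_k(m) = zeta_6^(k*m), zeta_6 = exp(2*pi*i/6)):
  irrep \ class  {0} (size 1)  {1} (size 1)    {2} (size 1)    {3} (size 1)  {4} (size 1)    {5} (size 1)  
  chi_0          1             1               1               1             1               1             
  chi_1          1             exp(I*pi/3)     exp(2*I*pi/3)   -1            exp(-2*I*pi/3)  exp(-I*pi/3)  
  chi_2          1             exp(2*I*pi/3)   exp(-2*I*pi/3)  1             exp(2*I*pi/3)   exp(-2*I*pi/3)
  chi_3          1             -1              1               -1            1               -1            
  chi_4          1             exp(-2*I*pi/3)  exp(2*I*pi/3)   1             exp(-2*I*pi/3)  exp(2*I*pi/3) 
  chi_5          1             exp(-I*pi/3)    exp(-2*I*pi/3)  -1            exp(2*I*pi/3)   exp(I*pi/3)   

Spot check: chi_1(0) = zeta_6^(1*0) = zeta_6^0 = 1.

Proof sketch: Z/6Z is abelian, so all 6 irreducible complex representations are 1-dimensional. They are given by chi_k(m) = zeta_6^(k*m) for k = 0,...,5. Row orthogonality: sum_m chi_k(m) conj(chi_l(m)) = 6 * [k = l].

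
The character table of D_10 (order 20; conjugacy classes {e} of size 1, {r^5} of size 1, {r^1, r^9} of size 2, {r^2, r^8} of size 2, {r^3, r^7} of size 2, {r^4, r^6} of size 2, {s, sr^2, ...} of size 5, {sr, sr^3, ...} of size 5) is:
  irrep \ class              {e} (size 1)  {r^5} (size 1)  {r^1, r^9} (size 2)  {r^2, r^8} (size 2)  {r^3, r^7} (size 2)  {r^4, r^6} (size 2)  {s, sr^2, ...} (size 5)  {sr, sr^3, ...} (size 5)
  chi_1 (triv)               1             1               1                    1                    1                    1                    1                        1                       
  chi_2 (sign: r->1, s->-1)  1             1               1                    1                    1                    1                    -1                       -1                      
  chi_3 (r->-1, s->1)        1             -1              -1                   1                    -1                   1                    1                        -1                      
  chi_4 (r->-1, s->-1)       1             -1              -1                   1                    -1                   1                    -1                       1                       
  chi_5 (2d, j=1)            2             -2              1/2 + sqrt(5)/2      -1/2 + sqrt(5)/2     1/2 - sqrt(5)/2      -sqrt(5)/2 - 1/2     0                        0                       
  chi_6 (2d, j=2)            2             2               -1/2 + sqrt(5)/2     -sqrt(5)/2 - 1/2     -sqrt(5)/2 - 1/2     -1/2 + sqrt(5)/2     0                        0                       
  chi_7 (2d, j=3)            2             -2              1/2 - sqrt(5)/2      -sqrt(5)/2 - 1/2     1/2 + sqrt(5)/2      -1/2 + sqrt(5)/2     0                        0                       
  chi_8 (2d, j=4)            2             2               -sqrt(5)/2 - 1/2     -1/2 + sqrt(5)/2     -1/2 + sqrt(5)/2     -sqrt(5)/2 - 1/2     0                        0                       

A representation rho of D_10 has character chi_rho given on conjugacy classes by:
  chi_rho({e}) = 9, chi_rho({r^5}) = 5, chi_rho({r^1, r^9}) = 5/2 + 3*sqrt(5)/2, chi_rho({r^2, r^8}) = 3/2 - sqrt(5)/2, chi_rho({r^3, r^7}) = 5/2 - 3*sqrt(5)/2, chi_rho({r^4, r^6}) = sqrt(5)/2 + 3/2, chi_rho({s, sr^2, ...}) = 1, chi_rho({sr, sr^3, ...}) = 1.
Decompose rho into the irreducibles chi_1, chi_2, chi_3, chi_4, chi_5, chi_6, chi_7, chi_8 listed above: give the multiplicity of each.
Multiplicities: chi_1: 2, chi_2: 1, chi_3: 0, chi_4: 0, chi_5: 1, chi_6: 2, chi_7: 0, chi_8: 0.

Details: Use <chi_rho, chi> = (1/|G|) sum_C |C| * chi_rho(C) * conj(chi(C)) with |G| = 20 for each irreducible chi in the table:
  <chi_rho, chi_1> = (1/20)[1*(9)*conj(1) + 1*(5)*conj(1) + 2*(5/2 + 3*sqrt(5)/2)*conj(1) + 2*(3/2 - sqrt(5)/2)*conj(1) + 2*(5/2 - 3*sqrt(5)/2)*conj(1) + 2*(sqrt(5)/2 + 3/2)*conj(1) + 5*(1)*conj(1) + 5*(1)*conj(1)]
      = (1/20)[(9) + (5) + (5 + 3*sqrt(5)) + (3 - sqrt(5)) + (5 - 3*sqrt(5)) + (sqrt(5) + 3) + (5) + (5)] = 40/20 = 2
  <chi_rho, chi_2> = (1/20)[1*(9)*conj(1) + 1*(5)*conj(1) + 2*(5/2 + 3*sqrt(5)/2)*conj(1) + 2*(3/2 - sqrt(5)/2)*conj(1) + 2*(5/2 - 3*sqrt(5)/2)*conj(1) + 2*(sqrt(5)/2 + 3/2)*conj(1) + 5*(1)*conj(-1) + 5*(1)*conj(-1)]
      = (1/20)[(9) + (5) + (5 + 3*sqrt(5)) + (3 - sqrt(5)) + (5 - 3*sqrt(5)) + (sqrt(5) + 3) + (-5) + (-5)] = 20/20 = 1
  <chi_rho, chi_3> = (1/20)[1*(9)*conj(1) + 1*(5)*conj(-1) + 2*(5/2 + 3*sqrt(5)/2)*conj(-1) + 2*(3/2 - sqrt(5)/2)*conj(1) + 2*(5/2 - 3*sqrt(5)/2)*conj(-1) + 2*(sqrt(5)/2 + 3/2)*conj(1) + 5*(1)*conj(1) + 5*(1)*conj(-1)]
      = (1/20)[(9) + (-5) + (-3*sqrt(5) - 5) + (3 - sqrt(5)) + (-5 + 3*sqrt(5)) + (sqrt(5) + 3) + (5) + (-5)] = 0/20 = 0
  <chi_rho, chi_4> = (1/20)[1*(9)*conj(1) + 1*(5)*conj(-1) + 2*(5/2 + 3*sqrt(5)/2)*conj(-1) + 2*(3/2 - sqrt(5)/2)*conj(1) + 2*(5/2 - 3*sqrt(5)/2)*conj(-1) + 2*(sqrt(5)/2 + 3/2)*conj(1) + 5*(1)*conj(-1) + 5*(1)*conj(1)]
      = (1/20)[(9) + (-5) + (-3*sqrt(5) - 5) + (3 - sqrt(5)) + (-5 + 3*sqrt(5)) + (sqrt(5) + 3) + (-5) + (5)] = 0/20 = 0
  <chi_rho, chi_5> = (1/20)[1*(9)*conj(2) + 1*(5)*conj(-2) + 2*(5/2 + 3*sqrt(5)/2)*conj(1/2 + sqrt(5)/2) + 2*(3/2 - sqrt(5)/2)*conj(-1/2 + sqrt(5)/2) + 2*(5/2 - 3*sqrt(5)/2)*conj(1/2 - sqrt(5)/2) + 2*(sqrt(5)/2 + 3/2)*conj(-sqrt(5)/2 - 1/2) + 5*(1)*conj(0) + 5*(1)*conj(0)]
      = (1/20)[(18) + (-10) + (4*sqrt(5) + 10) + (-4 + 2*sqrt(5)) + (10 - 4*sqrt(5)) + (-2*sqrt(5) - 4) + (0) + (0)] = 20/20 = 1
  <chi_rho, chi_6> = (1/20)[1*(9)*conj(2) + 1*(5)*conj(2) + 2*(5/2 + 3*sqrt(5)/2)*conj(-1/2 + sqrt(5)/2) + 2*(3/2 - sqrt(5)/2)*conj(-sqrt(5)/2 - 1/2) + 2*(5/2 - 3*sqrt(5)/2)*conj(-sqrt(5)/2 - 1/2) + 2*(sqrt(5)/2 + 3/2)*conj(-1/2 + sqrt(5)/2) + 5*(1)*conj(0) + 5*(1)*conj(0)]
      = (1/20)[(18) + (10) + (sqrt(5) + 5) + (1 - sqrt(5)) + (5 - sqrt(5)) + (1 + sqrt(5)) + (0) + (0)] = 40/20 = 2
  <chi_rho, chi_7> = (1/20)[1*(9)*conj(2) + 1*(5)*conj(-2) + 2*(5/2 + 3*sqrt(5)/2)*conj(1/2 - sqrt(5)/2) + 2*(3/2 - sqrt(5)/2)*conj(-sqrt(5)/2 - 1/2) + 2*(5/2 - 3*sqrt(5)/2)*conj(1/2 + sqrt(5)/2) + 2*(sqrt(5)/2 + 3/2)*conj(-1/2 + sqrt(5)/2) + 5*(1)*conj(0) + 5*(1)*conj(0)]
      = (1/20)[(18) + (-10) + (-5 - sqrt(5)) + (1 - sqrt(5)) + (-5 + sqrt(5)) + (1 + sqrt(5)) + (0) + (0)] = 0/20 = 0
  <chi_rho, chi_8> = (1/20)[1*(9)*conj(2) + 1*(5)*conj(2) + 2*(5/2 + 3*sqrt(5)/2)*conj(-sqrt(5)/2 - 1/2) + 2*(3/2 - sqrt(5)/2)*conj(-1/2 + sqrt(5)/2) + 2*(5/2 - 3*sqrt(5)/2)*conj(-1/2 + sqrt(5)/2) + 2*(sqrt(5)/2 + 3/2)*conj(-sqrt(5)/2 - 1/2) + 5*(1)*conj(0) + 5*(1)*conj(0)]
      = (1/20)[(18) + (10) + (-10 - 4*sqrt(5)) + (-4 + 2*sqrt(5)) + (-10 + 4*sqrt(5)) + (-2*sqrt(5) - 4) + (0) + (0)] = 0/20 = 0
Dimension check: dim(rho) = sum (mult * dim) = 2*1 + 1*1 + 0*1 + 0*1 + 1*2 + 2*2 + 0*2 + 0*2 = 9 = chi_rho(e) = 9.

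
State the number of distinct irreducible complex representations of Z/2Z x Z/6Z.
12

Details: The number of irreducible complex representations of a finite group equals its number of conjugacy classes. Z/2Z x Z/6Z is abelian of order 12, so every element is its own conjugacy class: 12 classes, so Z/2Z x Z/6Z (order 12) has exactly 12 irreducible complex representations.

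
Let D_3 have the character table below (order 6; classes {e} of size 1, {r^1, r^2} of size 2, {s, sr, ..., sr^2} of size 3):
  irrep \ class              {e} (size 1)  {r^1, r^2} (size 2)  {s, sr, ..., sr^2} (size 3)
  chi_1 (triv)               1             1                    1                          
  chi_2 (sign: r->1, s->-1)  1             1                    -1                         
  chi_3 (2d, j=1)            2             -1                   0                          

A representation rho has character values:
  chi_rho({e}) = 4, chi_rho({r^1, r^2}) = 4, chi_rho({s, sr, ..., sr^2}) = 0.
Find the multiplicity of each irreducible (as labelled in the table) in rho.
Multiplicities: chi_1: 2, chi_2: 2, chi_3: 0.

Use <chi_rho, chi> = (1/|G|) sum_C |C| * chi_rho(C) * conj(chi(C)) with |G| = 6 for each irreducible chi in the table:
  <chi_rho, chi_1> = (1/6)[1*(4)*conj(1) + 2*(4)*conj(1) + 3*(0)*conj(1)]
      = (1/6)[(4) + (8) + (0)] = 12/6 = 2
  <chi_rho, chi_2> = (1/6)[1*(4)*conj(1) + 2*(4)*conj(1) + 3*(0)*conj(-1)]
      = (1/6)[(4) + (8) + (0)] = 12/6 = 2
  <chi_rho, chi_3> = (1/6)[1*(4)*conj(2) + 2*(4)*conj(-1) + 3*(0)*conj(0)]
      = (1/6)[(8) + (-8) + (0)] = 0/6 = 0
Dimension check: dim(rho) = sum (mult * dim) = 2*1 + 2*1 + 0*2 = 4 = chi_rho(e) = 4.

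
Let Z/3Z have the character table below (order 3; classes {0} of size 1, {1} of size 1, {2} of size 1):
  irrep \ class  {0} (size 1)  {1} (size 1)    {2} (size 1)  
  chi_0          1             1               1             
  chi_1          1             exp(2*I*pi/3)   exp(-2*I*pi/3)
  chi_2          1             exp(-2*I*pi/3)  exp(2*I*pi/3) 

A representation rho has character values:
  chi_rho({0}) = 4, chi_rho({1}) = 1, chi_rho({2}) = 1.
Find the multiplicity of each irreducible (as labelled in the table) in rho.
Multiplicities: chi_0: 2, chi_1: 1, chi_2: 1.

Derivation: Use <chi_rho, chi> = (1/|G|) sum_C |C| * chi_rho(C) * conj(chi(C)) with |G| = 3 for each irreducible chi in the table:
  <chi_rho, chi_0> = (1/3)[1*(4)*conj(1) + 1*(1)*conj(1) + 1*(1)*conj(1)]
      = (1/3)[(4) + (1) + (1)] = 6/3 = 2
  <chi_rho, chi_1> = (1/3)[1*(4)*conj(1) + 1*(1)*conj(exp(2*I*pi/3)) + 1*(1)*conj(exp(-2*I*pi/3))]
      = (1/3)[(4) + (1 + 2*exp(-2*I*pi/3) + exp(2*I*pi/3)) + (1 + exp(-2*I*pi/3) + 2*exp(2*I*pi/3))] = 3/3 = 1
  <chi_rho, chi_2> = (1/3)[1*(4)*conj(1) + 1*(1)*conj(exp(-2*I*pi/3)) + 1*(1)*conj(exp(2*I*pi/3))]
      = (1/3)[(4) + (1 + exp(-2*I*pi/3) + 2*exp(2*I*pi/3)) + (1 + 2*exp(-2*I*pi/3) + exp(2*I*pi/3))] = 3/3 = 1
(Exp terms are combined using exp(i*s)*conj(exp(i*t)) = exp(i*(s-t)), and sums of them are collapsed using the identity that for every m > 1 the m distinct m-th roots of unity sum to 0, e.g. 1 + exp(2*I*pi/3) + exp(-2*I*pi/3) = 0.)
Dimension check: dim(rho) = sum (mult * dim) = 2*1 + 1*1 + 1*1 = 4 = chi_rho(e) = 4.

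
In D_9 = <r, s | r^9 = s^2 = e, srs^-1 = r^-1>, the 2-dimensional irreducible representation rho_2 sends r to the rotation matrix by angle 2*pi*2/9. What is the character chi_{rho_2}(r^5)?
chi_{rho_2}(r^5) = 2*cos(2*pi*2*5/9) = 2*cos(20*pi/9)

Explanation: rho_2(r^5) is rotation by angle 2*pi*2*5/9, whose trace is 2*cos(2*pi*2*5/9) = 2*cos(20*pi/9).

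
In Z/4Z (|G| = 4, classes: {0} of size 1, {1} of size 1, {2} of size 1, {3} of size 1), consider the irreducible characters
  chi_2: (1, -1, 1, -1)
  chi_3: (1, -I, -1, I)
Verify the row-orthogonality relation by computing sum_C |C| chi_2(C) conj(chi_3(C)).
Sum = 0; so <chi_2, chi_3> = 0 (distinct irreducibles are orthogonal).

Reasoning: Compute term by term over conjugacy classes (|C| * chi_2(C) * conj(chi_3(C))):
  1*(1)*conj(1) + 1*(-1)*conj(-I) + 1*(1)*conj(-1) + 1*(-1)*conj(I)
  = (1) + (-I) + (-1) + (I)
  = 0.
(Exp terms are combined using exp(i*s)*conj(exp(i*t)) = exp(i*(s-t)), and sums of them are collapsed using the identity that for every m > 1 the m distinct m-th roots of unity sum to 0, e.g. 1 + exp(2*I*pi/3) + exp(-2*I*pi/3) = 0.)
Dividing by |G| = 4 gives 0/4 = 0, matching the row-orthogonality relation <chi_2, chi_3> = [chi_2 = chi_3].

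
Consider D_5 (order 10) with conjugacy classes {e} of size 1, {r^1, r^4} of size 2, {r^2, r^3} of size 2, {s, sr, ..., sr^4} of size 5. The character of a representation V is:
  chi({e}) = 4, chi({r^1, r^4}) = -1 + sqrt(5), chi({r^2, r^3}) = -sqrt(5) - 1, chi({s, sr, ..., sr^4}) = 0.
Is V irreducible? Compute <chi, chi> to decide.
Not irreducible (reducible): <chi, chi> = 4 > 1.

Working: <chi, chi> = (1/|G|) sum_C |C| * |chi(C)|^2 = (1/10)[1*|4|^2 + 2*|-1 + sqrt(5)|^2 + 2*|-sqrt(5) - 1|^2 + 5*|0|^2]
  = (1/10)[(16) + (12 - 4*sqrt(5)) + (4*sqrt(5) + 12) + (0)] = 40/10 = 4.
A character is irreducible iff <chi, chi> = 1, so this representation is reducible.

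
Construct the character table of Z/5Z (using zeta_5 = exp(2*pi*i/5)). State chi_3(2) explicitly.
Character table of Z/5Z (irreps indexed chi_0,...,chi_4 with chi_k(m) = zeta_5^(k*m), zeta_5 = exp(2*pi*i/5)):
  irrep \ class  {0} (size 1)  {1} (size 1)    {2} (size 1)    {3} (size 1)    {4} (size 1)  
  chi_0          1             1               1               1               1             
  chi_1          1             exp(2*I*pi/5)   exp(4*I*pi/5)   exp(-4*I*pi/5)  exp(-2*I*pi/5)
  chi_2          1             exp(4*I*pi/5)   exp(-2*I*pi/5)  exp(2*I*pi/5)   exp(-4*I*pi/5)
  chi_3          1             exp(-4*I*pi/5)  exp(2*I*pi/5)   exp(-2*I*pi/5)  exp(4*I*pi/5) 
  chi_4          1             exp(-2*I*pi/5)  exp(-4*I*pi/5)  exp(4*I*pi/5)   exp(2*I*pi/5) 

Spot check: chi_3(2) = zeta_5^(3*2) = zeta_5^6 = exp(2*I*pi/5).

Z/5Z is abelian, so all 5 irreducible complex representations are 1-dimensional. They are given by chi_k(m) = zeta_5^(k*m) for k = 0,...,4. Row orthogonality: sum_m chi_k(m) conj(chi_l(m)) = 5 * [k = l].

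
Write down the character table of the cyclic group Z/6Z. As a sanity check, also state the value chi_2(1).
Character table of Z/6Z (irreps indexed chi_0,...,chi_5 with chi_k(m) = zeta_6^(k*m), zeta_6 = exp(2*pi*i/6)):
  irrep \ class  {0} (size 1)  {1} (size 1)    {2} (size 1)    {3} (size 1)  {4} (size 1)    {5} (size 1)  
  chi_0          1             1               1               1             1               1             
  chi_1          1             exp(I*pi/3)     exp(2*I*pi/3)   -1            exp(-2*I*pi/3)  exp(-I*pi/3)  
  chi_2          1             exp(2*I*pi/3)   exp(-2*I*pi/3)  1             exp(2*I*pi/3)   exp(-2*I*pi/3)
  chi_3          1             -1              1               -1            1               -1            
  chi_4          1             exp(-2*I*pi/3)  exp(2*I*pi/3)   1             exp(-2*I*pi/3)  exp(2*I*pi/3) 
  chi_5          1             exp(-I*pi/3)    exp(-2*I*pi/3)  -1            exp(2*I*pi/3)   exp(I*pi/3)   

Spot check: chi_2(1) = zeta_6^(2*1) = zeta_6^2 = exp(2*I*pi/3).

Explanation: Z/6Z is abelian, so all 6 irreducible complex representations are 1-dimensional. They are given by chi_k(m) = zeta_6^(k*m) for k = 0,...,5. Row orthogonality: sum_m chi_k(m) conj(chi_l(m)) = 6 * [k = l].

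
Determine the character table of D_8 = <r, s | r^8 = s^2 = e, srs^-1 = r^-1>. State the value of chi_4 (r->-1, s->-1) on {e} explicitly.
Conjugacy classes: {e} of size 1, {r^4} of size 1, {r^1, r^7} of size 2, {r^2, r^6} of size 2, {r^3, r^5} of size 2, {s, sr^2, ...} of size 4, {sr, sr^3, ...} of size 4.
Character table:
  irrep \ class              {e} (size 1)  {r^4} (size 1)  {r^1, r^7} (size 2)  {r^2, r^6} (size 2)  {r^3, r^5} (size 2)  {s, sr^2, ...} (size 4)  {sr, sr^3, ...} (size 4)
  chi_1 (triv)               1             1               1                    1                    1                    1                        1                       
  chi_2 (sign: r->1, s->-1)  1             1               1                    1                    1                    -1                       -1                      
  chi_3 (r->-1, s->1)        1             1               -1                   1                    -1                   1                        -1                      
  chi_4 (r->-1, s->-1)       1             1               -1                   1                    -1                   -1                       1                       
  chi_5 (2d, j=1)            2             -2              sqrt(2)              0                    -sqrt(2)             0                        0                       
  chi_6 (2d, j=2)            2             2               0                    -2                   0                    0                        0                       
  chi_7 (2d, j=3)            2             -2              -sqrt(2)             0                    sqrt(2)              0                        0                       

Spot check: chi_4 (r->-1, s->-1) on {e} = 1.

Reasoning: D_8 has order 2*8 = 16 with 7 conjugacy classes, hence 7 irreducibles. Sum of squared dims 1 + 1 + 1 + 1 + 4 + 4 + 4 = 16 = |G|. Linear characters come from the abelianisation; the 2-dimensional irreps have character r^k -> 2*cos(2*pi*j*k/8), reflections -> 0.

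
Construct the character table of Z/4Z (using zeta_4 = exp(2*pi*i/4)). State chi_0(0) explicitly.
Character table of Z/4Z (irreps indexed chi_0,...,chi_3 with chi_k(m) = zeta_4^(k*m), zeta_4 = exp(2*pi*i/4)):
  irrep \ class  {0} (size 1)  {1} (size 1)  {2} (size 1)  {3} (size 1)
  chi_0          1             1             1             1           
  chi_1          1             I             -1            -I          
  chi_2          1             -1            1             -1          
  chi_3          1             -I            -1            I           

Spot check: chi_0(0) = zeta_4^(0*0) = zeta_4^0 = 1.

Justification: Z/4Z is abelian, so all 4 irreducible complex representations are 1-dimensional. They are given by chi_k(m) = zeta_4^(k*m) for k = 0,...,3. Row orthogonality: sum_m chi_k(m) conj(chi_l(m)) = 4 * [k = l].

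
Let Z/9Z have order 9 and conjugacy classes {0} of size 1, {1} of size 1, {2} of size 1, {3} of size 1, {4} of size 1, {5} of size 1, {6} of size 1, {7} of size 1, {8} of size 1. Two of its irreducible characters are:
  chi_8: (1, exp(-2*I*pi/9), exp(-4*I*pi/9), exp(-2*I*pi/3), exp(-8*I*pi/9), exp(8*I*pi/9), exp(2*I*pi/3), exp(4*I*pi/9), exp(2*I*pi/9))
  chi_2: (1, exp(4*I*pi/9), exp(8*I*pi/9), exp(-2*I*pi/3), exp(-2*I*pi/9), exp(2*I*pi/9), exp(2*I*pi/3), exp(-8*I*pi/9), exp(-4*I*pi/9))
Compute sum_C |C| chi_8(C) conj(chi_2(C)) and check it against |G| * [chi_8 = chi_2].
Sum = 0; so <chi_8, chi_2> = 0 (distinct irreducibles are orthogonal).

Why: Compute term by term over conjugacy classes (|C| * chi_8(C) * conj(chi_2(C))):
  1*(1)*conj(1) + 1*(exp(-2*I*pi/9))*conj(exp(4*I*pi/9)) + 1*(exp(-4*I*pi/9))*conj(exp(8*I*pi/9)) + 1*(exp(-2*I*pi/3))*conj(exp(-2*I*pi/3)) + 1*(exp(-8*I*pi/9))*conj(exp(-2*I*pi/9)) + 1*(exp(8*I*pi/9))*conj(exp(2*I*pi/9)) + 1*(exp(2*I*pi/3))*conj(exp(2*I*pi/3)) + 1*(exp(4*I*pi/9))*conj(exp(-8*I*pi/9)) + 1*(exp(2*I*pi/9))*conj(exp(-4*I*pi/9))
  = (1) + (exp(-2*I*pi/3)) + (exp(2*I*pi/3)) + (1) + (exp(-2*I*pi/3)) + (exp(2*I*pi/3)) + (1) + (exp(-2*I*pi/3)) + (exp(2*I*pi/3))
  = 0.
(Exp terms are combined using exp(i*s)*conj(exp(i*t)) = exp(i*(s-t)), and sums of them are collapsed using the identity that for every m > 1 the m distinct m-th roots of unity sum to 0, e.g. 1 + exp(2*I*pi/3) + exp(-2*I*pi/3) = 0.)
Dividing by |G| = 9 gives 0/9 = 0, matching the row-orthogonality relation <chi_8, chi_2> = [chi_8 = chi_2].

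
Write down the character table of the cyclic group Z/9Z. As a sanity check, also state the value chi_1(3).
Character table of Z/9Z (irreps indexed chi_0,...,chi_8 with chi_k(m) = zeta_9^(k*m), zeta_9 = exp(2*pi*i/9)):
  irrep \ class  {0} (size 1)  {1} (size 1)    {2} (size 1)    {3} (size 1)    {4} (size 1)    {5} (size 1)    {6} (size 1)    {7} (size 1)    {8} (size 1)  
  chi_0          1             1               1               1               1               1               1               1               1             
  chi_1          1             exp(2*I*pi/9)   exp(4*I*pi/9)   exp(2*I*pi/3)   exp(8*I*pi/9)   exp(-8*I*pi/9)  exp(-2*I*pi/3)  exp(-4*I*pi/9)  exp(-2*I*pi/9)
  chi_2          1             exp(4*I*pi/9)   exp(8*I*pi/9)   exp(-2*I*pi/3)  exp(-2*I*pi/9)  exp(2*I*pi/9)   exp(2*I*pi/3)   exp(-8*I*pi/9)  exp(-4*I*pi/9)
  chi_3          1             exp(2*I*pi/3)   exp(-2*I*pi/3)  1               exp(2*I*pi/3)   exp(-2*I*pi/3)  1               exp(2*I*pi/3)   exp(-2*I*pi/3)
  chi_4          1             exp(8*I*pi/9)   exp(-2*I*pi/9)  exp(2*I*pi/3)   exp(-4*I*pi/9)  exp(4*I*pi/9)   exp(-2*I*pi/3)  exp(2*I*pi/9)   exp(-8*I*pi/9)
  chi_5          1             exp(-8*I*pi/9)  exp(2*I*pi/9)   exp(-2*I*pi/3)  exp(4*I*pi/9)   exp(-4*I*pi/9)  exp(2*I*pi/3)   exp(-2*I*pi/9)  exp(8*I*pi/9) 
  chi_6          1             exp(-2*I*pi/3)  exp(2*I*pi/3)   1               exp(-2*I*pi/3)  exp(2*I*pi/3)   1               exp(-2*I*pi/3)  exp(2*I*pi/3) 
  chi_7          1             exp(-4*I*pi/9)  exp(-8*I*pi/9)  exp(2*I*pi/3)   exp(2*I*pi/9)   exp(-2*I*pi/9)  exp(-2*I*pi/3)  exp(8*I*pi/9)   exp(4*I*pi/9) 
  chi_8          1             exp(-2*I*pi/9)  exp(-4*I*pi/9)  exp(-2*I*pi/3)  exp(-8*I*pi/9)  exp(8*I*pi/9)   exp(2*I*pi/3)   exp(4*I*pi/9)   exp(2*I*pi/9) 

Spot check: chi_1(3) = zeta_9^(1*3) = zeta_9^3 = exp(2*I*pi/3).

Justification: Z/9Z is abelian, so all 9 irreducible complex representations are 1-dimensional. They are given by chi_k(m) = zeta_9^(k*m) for k = 0,...,8. Row orthogonality: sum_m chi_k(m) conj(chi_l(m)) = 9 * [k = l].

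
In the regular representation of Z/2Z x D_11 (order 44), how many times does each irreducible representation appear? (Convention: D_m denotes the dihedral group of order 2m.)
Each irreducible V_i of dimension d_i appears with multiplicity d_i, i.e. rho_reg = (direct sum over all irreducibles V_i) d_i V_i. The irreducible dimensions for Z/2Z x D_11 are 1, 1, 1, 1, 2, 2, 2, 2, 2, 2, 2, 2, 2, 2: 4 irreducibles of dimension 1, each with multiplicity 1; 10 irreducibles of dimension 2, each with multiplicity 2. Total dimension 4*1*1 + 10*2*2 = 44 = |G|.

General theorem: in the regular representation of a finite group G, each irreducible appears with multiplicity equal to its dimension. Check: dim(rho_reg) = sum d_i^2 = 1 + 1 + 1 + 1 + 4 + 4 + 4 + 4 + 4 + 4 + 4 + 4 + 4 + 4 = 44 = |G|.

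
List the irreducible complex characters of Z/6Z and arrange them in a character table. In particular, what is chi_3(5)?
Character table of Z/6Z (irreps indexed chi_0,...,chi_5 with chi_k(m) = zeta_6^(k*m), zeta_6 = exp(2*pi*i/6)):
  irrep \ class  {0} (size 1)  {1} (size 1)    {2} (size 1)    {3} (size 1)  {4} (size 1)    {5} (size 1)  
  chi_0          1             1               1               1             1               1             
  chi_1          1             exp(I*pi/3)     exp(2*I*pi/3)   -1            exp(-2*I*pi/3)  exp(-I*pi/3)  
  chi_2          1             exp(2*I*pi/3)   exp(-2*I*pi/3)  1             exp(2*I*pi/3)   exp(-2*I*pi/3)
  chi_3          1             -1              1               -1            1               -1            
  chi_4          1             exp(-2*I*pi/3)  exp(2*I*pi/3)   1             exp(-2*I*pi/3)  exp(2*I*pi/3) 
  chi_5          1             exp(-I*pi/3)    exp(-2*I*pi/3)  -1            exp(2*I*pi/3)   exp(I*pi/3)   

Spot check: chi_3(5) = zeta_6^(3*5) = zeta_6^15 = -1.

Explanation: Z/6Z is abelian, so all 6 irreducible complex representations are 1-dimensional. They are given by chi_k(m) = zeta_6^(k*m) for k = 0,...,5. Row orthogonality: sum_m chi_k(m) conj(chi_l(m)) = 6 * [k = l].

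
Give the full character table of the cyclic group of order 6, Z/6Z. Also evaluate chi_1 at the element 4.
Character table of Z/6Z (irreps indexed chi_0,...,chi_5 with chi_k(m) = zeta_6^(k*m), zeta_6 = exp(2*pi*i/6)):
  irrep \ class  {0} (size 1)  {1} (size 1)    {2} (size 1)    {3} (size 1)  {4} (size 1)    {5} (size 1)  
  chi_0          1             1               1               1             1               1             
  chi_1          1             exp(I*pi/3)     exp(2*I*pi/3)   -1            exp(-2*I*pi/3)  exp(-I*pi/3)  
  chi_2          1             exp(2*I*pi/3)   exp(-2*I*pi/3)  1             exp(2*I*pi/3)   exp(-2*I*pi/3)
  chi_3          1             -1              1               -1            1               -1            
  chi_4          1             exp(-2*I*pi/3)  exp(2*I*pi/3)   1             exp(-2*I*pi/3)  exp(2*I*pi/3) 
  chi_5          1             exp(-I*pi/3)    exp(-2*I*pi/3)  -1            exp(2*I*pi/3)   exp(I*pi/3)   

Spot check: chi_1(4) = zeta_6^(1*4) = zeta_6^4 = exp(-2*I*pi/3).

Details: Z/6Z is abelian, so all 6 irreducible complex representations are 1-dimensional. They are given by chi_k(m) = zeta_6^(k*m) for k = 0,...,5. Row orthogonality: sum_m chi_k(m) conj(chi_l(m)) = 6 * [k = l].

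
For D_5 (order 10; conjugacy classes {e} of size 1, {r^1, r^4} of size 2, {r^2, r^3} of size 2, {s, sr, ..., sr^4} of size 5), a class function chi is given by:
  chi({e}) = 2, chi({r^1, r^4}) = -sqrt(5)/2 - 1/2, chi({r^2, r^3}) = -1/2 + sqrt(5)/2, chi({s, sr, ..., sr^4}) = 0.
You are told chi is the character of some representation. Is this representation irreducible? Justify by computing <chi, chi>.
Irreducible: <chi, chi> = 1.

Proof sketch: <chi, chi> = (1/|G|) sum_C |C| * |chi(C)|^2 = (1/10)[1*|2|^2 + 2*|-sqrt(5)/2 - 1/2|^2 + 2*|-1/2 + sqrt(5)/2|^2 + 5*|0|^2]
  = (1/10)[(4) + (sqrt(5) + 3) + (3 - sqrt(5)) + (0)] = 10/10 = 1.
A character is irreducible iff <chi, chi> = 1, so this representation is irreducible.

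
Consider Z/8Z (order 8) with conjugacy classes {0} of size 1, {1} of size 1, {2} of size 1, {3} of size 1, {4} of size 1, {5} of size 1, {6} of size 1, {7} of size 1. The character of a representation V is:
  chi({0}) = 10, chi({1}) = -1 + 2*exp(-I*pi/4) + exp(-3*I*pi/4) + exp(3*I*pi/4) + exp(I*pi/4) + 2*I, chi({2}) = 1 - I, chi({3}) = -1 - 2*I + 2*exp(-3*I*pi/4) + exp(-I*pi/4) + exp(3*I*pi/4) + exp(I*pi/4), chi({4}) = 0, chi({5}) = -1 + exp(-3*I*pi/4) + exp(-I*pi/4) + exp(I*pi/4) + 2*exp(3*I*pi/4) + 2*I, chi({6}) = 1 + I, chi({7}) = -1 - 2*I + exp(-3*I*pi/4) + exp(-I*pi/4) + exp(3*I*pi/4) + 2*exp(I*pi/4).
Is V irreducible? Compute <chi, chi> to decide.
Not irreducible (reducible): <chi, chi> = 16 > 1.

Explanation: <chi, chi> = (1/|G|) sum_C |C| * |chi(C)|^2 = (1/8)[1*|10|^2 + 1*|-1 + 2*exp(-I*pi/4) + exp(-3*I*pi/4) + exp(3*I*pi/4) + exp(I*pi/4) + 2*I|^2 + 1*|1 - I|^2 + 1*|-1 - 2*I + 2*exp(-3*I*pi/4) + exp(-I*pi/4) + exp(3*I*pi/4) + exp(I*pi/4)|^2 + 1*|0|^2 + 1*|-1 + exp(-3*I*pi/4) + exp(-I*pi/4) + exp(I*pi/4) + 2*exp(3*I*pi/4) + 2*I|^2 + 1*|1 + I|^2 + 1*|-1 - 2*I + exp(-3*I*pi/4) + exp(-I*pi/4) + exp(3*I*pi/4) + 2*exp(I*pi/4)|^2]
  = (1/8)[(100) + (6 - 5*exp(I*pi/4) - 2*exp(-3*I*pi/4) - 3*exp(-I*pi/4)) + (2) + (6 - 3*exp(3*I*pi/4) - 2*exp(I*pi/4) - 5*exp(-3*I*pi/4)) + (0) + (6 - 3*exp(3*I*pi/4) - 2*exp(I*pi/4) - 5*exp(-3*I*pi/4)) + (2) + (6 - 5*exp(I*pi/4) - 2*exp(-3*I*pi/4) - 3*exp(-I*pi/4))] = 128/8 = 16.
(Exp terms are combined using exp(i*s)*conj(exp(i*t)) = exp(i*(s-t)), and sums of them are collapsed using the identity that for every m > 1 the m distinct m-th roots of unity sum to 0, e.g. 1 + exp(2*I*pi/3) + exp(-2*I*pi/3) = 0.)
A character is irreducible iff <chi, chi> = 1, so this representation is reducible.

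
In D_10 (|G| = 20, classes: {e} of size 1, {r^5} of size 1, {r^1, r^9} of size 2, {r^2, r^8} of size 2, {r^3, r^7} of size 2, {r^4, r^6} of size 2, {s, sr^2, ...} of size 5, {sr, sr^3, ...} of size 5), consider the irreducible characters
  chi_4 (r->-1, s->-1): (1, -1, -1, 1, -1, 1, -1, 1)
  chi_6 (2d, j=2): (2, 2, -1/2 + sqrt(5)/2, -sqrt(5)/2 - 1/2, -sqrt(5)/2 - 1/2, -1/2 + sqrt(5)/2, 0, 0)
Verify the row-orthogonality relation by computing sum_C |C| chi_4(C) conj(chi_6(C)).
Sum = 0; so <chi_4, chi_6> = 0 (distinct irreducibles are orthogonal).

Derivation: Compute term by term over conjugacy classes (|C| * chi_4(C) * conj(chi_6(C))):
  1*(1)*conj(2) + 1*(-1)*conj(2) + 2*(-1)*conj(-1/2 + sqrt(5)/2) + 2*(1)*conj(-sqrt(5)/2 - 1/2) + 2*(-1)*conj(-sqrt(5)/2 - 1/2) + 2*(1)*conj(-1/2 + sqrt(5)/2) + 5*(-1)*conj(0) + 5*(1)*conj(0)
  = (2) + (-2) + (1 - sqrt(5)) + (-sqrt(5) - 1) + (1 + sqrt(5)) + (-1 + sqrt(5)) + (0) + (0)
  = 0.
Dividing by |G| = 20 gives 0/20 = 0, matching the row-orthogonality relation <chi_4, chi_6> = [chi_4 = chi_6].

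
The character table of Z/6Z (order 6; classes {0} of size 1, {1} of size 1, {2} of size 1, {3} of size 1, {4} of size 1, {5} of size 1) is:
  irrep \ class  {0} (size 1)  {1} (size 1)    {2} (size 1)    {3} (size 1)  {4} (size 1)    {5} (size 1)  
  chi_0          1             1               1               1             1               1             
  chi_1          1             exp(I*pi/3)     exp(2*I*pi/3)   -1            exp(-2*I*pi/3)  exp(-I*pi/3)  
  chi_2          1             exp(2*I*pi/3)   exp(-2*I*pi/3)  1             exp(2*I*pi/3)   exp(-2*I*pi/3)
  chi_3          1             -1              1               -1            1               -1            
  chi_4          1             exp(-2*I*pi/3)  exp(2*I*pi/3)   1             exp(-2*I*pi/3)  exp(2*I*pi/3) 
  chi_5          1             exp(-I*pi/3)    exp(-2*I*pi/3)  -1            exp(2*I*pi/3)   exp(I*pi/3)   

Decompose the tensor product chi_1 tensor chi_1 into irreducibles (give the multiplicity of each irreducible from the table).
chi_1 tensor chi_1 = chi_2 (all other irreducibles have multiplicity 0).

Argument: The character of a tensor product is the pointwise product (chi_1 * chi_1)(C) = chi_1(C) * chi_1(C):
  {0}: (1)*(1), {1}: (exp(I*pi/3))*(exp(I*pi/3)), {2}: (exp(2*I*pi/3))*(exp(2*I*pi/3)), {3}: (-1)*(-1), {4}: (exp(-2*I*pi/3))*(exp(-2*I*pi/3)), {5}: (exp(-I*pi/3))*(exp(-I*pi/3))
so (chi_1 * chi_1) takes values
  {0} -> 1, {1} -> exp(2*I*pi/3), {2} -> exp(-2*I*pi/3), {3} -> 1, {4} -> exp(2*I*pi/3), {5} -> exp(-2*I*pi/3).
Now take the inner product of this character with each irreducible chi from the table, <chi_1*chi_1, chi> = (1/6) sum_C |C| (chi_1*chi_1)(C) conj(chi(C)):
  <chi_1*chi_1, chi_0> = (1/6)[1*(1)*conj(1) + 1*(exp(2*I*pi/3))*conj(1) + 1*(exp(-2*I*pi/3))*conj(1) + 1*(1)*conj(1) + 1*(exp(2*I*pi/3))*conj(1) + 1*(exp(-2*I*pi/3))*conj(1)]
      = (1/6)[(1) + (exp(2*I*pi/3)) + (exp(-2*I*pi/3)) + (1) + (exp(2*I*pi/3)) + (exp(-2*I*pi/3))] = 0/6 = 0
  <chi_1*chi_1, chi_1> = (1/6)[1*(1)*conj(1) + 1*(exp(2*I*pi/3))*conj(exp(I*pi/3)) + 1*(exp(-2*I*pi/3))*conj(exp(2*I*pi/3)) + 1*(1)*conj(-1) + 1*(exp(2*I*pi/3))*conj(exp(-2*I*pi/3)) + 1*(exp(-2*I*pi/3))*conj(exp(-I*pi/3))]
      = (1/6)[(1) + (exp(I*pi/3)) + (exp(2*I*pi/3)) + (-1) + (exp(-2*I*pi/3)) + (exp(-I*pi/3))] = 0/6 = 0
  <chi_1*chi_1, chi_2> = (1/6)[1*(1)*conj(1) + 1*(exp(2*I*pi/3))*conj(exp(2*I*pi/3)) + 1*(exp(-2*I*pi/3))*conj(exp(-2*I*pi/3)) + 1*(1)*conj(1) + 1*(exp(2*I*pi/3))*conj(exp(2*I*pi/3)) + 1*(exp(-2*I*pi/3))*conj(exp(-2*I*pi/3))]
      = (1/6)[(1) + (1) + (1) + (1) + (1) + (1)] = 6/6 = 1
  <chi_1*chi_1, chi_3> = (1/6)[1*(1)*conj(1) + 1*(exp(2*I*pi/3))*conj(-1) + 1*(exp(-2*I*pi/3))*conj(1) + 1*(1)*conj(-1) + 1*(exp(2*I*pi/3))*conj(1) + 1*(exp(-2*I*pi/3))*conj(-1)]
      = (1/6)[(1) + (-exp(2*I*pi/3)) + (exp(-2*I*pi/3)) + (-1) + (exp(2*I*pi/3)) + (-exp(-2*I*pi/3))] = 0/6 = 0
  <chi_1*chi_1, chi_4> = (1/6)[1*(1)*conj(1) + 1*(exp(2*I*pi/3))*conj(exp(-2*I*pi/3)) + 1*(exp(-2*I*pi/3))*conj(exp(2*I*pi/3)) + 1*(1)*conj(1) + 1*(exp(2*I*pi/3))*conj(exp(-2*I*pi/3)) + 1*(exp(-2*I*pi/3))*conj(exp(2*I*pi/3))]
      = (1/6)[(1) + (exp(-2*I*pi/3)) + (exp(2*I*pi/3)) + (1) + (exp(-2*I*pi/3)) + (exp(2*I*pi/3))] = 0/6 = 0
  <chi_1*chi_1, chi_5> = (1/6)[1*(1)*conj(1) + 1*(exp(2*I*pi/3))*conj(exp(-I*pi/3)) + 1*(exp(-2*I*pi/3))*conj(exp(-2*I*pi/3)) + 1*(1)*conj(-1) + 1*(exp(2*I*pi/3))*conj(exp(2*I*pi/3)) + 1*(exp(-2*I*pi/3))*conj(exp(I*pi/3))]
      = (1/6)[(1) + (-1) + (1) + (-1) + (1) + (-1)] = 0/6 = 0
(Exp terms are combined using exp(i*s)*conj(exp(i*t)) = exp(i*(s-t)), and sums of them are collapsed using the identity that for every m > 1 the m distinct m-th roots of unity sum to 0, e.g. 1 + exp(2*I*pi/3) + exp(-2*I*pi/3) = 0.)
Hence the multiplicities are chi_2: 1. Dimension check: dim(chi_1)*dim(chi_1) = 1*1 = 1 and sum (mult * dim) = 1*1 = 1.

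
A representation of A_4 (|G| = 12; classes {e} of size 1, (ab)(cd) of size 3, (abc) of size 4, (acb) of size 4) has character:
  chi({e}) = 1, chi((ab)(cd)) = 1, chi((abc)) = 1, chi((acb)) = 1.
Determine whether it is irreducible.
Irreducible: <chi, chi> = 1.

Why: <chi, chi> = (1/|G|) sum_C |C| * |chi(C)|^2 = (1/12)[1*|1|^2 + 3*|1|^2 + 4*|1|^2 + 4*|1|^2]
  = (1/12)[(1) + (3) + (4) + (4)] = 12/12 = 1.
(Exp terms are combined using exp(i*s)*conj(exp(i*t)) = exp(i*(s-t)), and sums of them are collapsed using the identity that for every m > 1 the m distinct m-th roots of unity sum to 0, e.g. 1 + exp(2*I*pi/3) + exp(-2*I*pi/3) = 0.)
A character is irreducible iff <chi, chi> = 1, so this representation is irreducible.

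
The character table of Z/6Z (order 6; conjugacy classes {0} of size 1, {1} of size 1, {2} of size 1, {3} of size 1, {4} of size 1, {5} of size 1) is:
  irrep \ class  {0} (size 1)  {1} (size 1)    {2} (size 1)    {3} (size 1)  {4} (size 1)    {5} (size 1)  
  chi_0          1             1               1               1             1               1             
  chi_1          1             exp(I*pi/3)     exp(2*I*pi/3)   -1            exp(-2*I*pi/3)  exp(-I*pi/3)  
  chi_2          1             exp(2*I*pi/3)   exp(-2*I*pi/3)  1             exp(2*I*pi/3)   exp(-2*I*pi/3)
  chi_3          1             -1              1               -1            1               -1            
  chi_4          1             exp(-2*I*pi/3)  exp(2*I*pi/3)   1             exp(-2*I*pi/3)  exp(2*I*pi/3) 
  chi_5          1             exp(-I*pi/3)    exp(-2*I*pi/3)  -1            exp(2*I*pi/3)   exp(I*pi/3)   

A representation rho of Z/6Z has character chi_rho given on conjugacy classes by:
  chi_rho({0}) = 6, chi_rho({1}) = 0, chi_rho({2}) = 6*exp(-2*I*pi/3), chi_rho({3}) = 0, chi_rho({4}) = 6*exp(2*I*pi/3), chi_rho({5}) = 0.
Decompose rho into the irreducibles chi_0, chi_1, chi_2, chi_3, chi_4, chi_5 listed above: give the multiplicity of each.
Multiplicities: chi_0: 0, chi_1: 0, chi_2: 3, chi_3: 0, chi_4: 0, chi_5: 3.

Use <chi_rho, chi> = (1/|G|) sum_C |C| * chi_rho(C) * conj(chi(C)) with |G| = 6 for each irreducible chi in the table:
  <chi_rho, chi_0> = (1/6)[1*(6)*conj(1) + 1*(0)*conj(1) + 1*(6*exp(-2*I*pi/3))*conj(1) + 1*(0)*conj(1) + 1*(6*exp(2*I*pi/3))*conj(1) + 1*(0)*conj(1)]
      = (1/6)[(6) + (0) + (6*exp(-2*I*pi/3)) + (0) + (6*exp(2*I*pi/3)) + (0)] = 0/6 = 0
  <chi_rho, chi_1> = (1/6)[1*(6)*conj(1) + 1*(0)*conj(exp(I*pi/3)) + 1*(6*exp(-2*I*pi/3))*conj(exp(2*I*pi/3)) + 1*(0)*conj(-1) + 1*(6*exp(2*I*pi/3))*conj(exp(-2*I*pi/3)) + 1*(0)*conj(exp(-I*pi/3))]
      = (1/6)[(6) + (0) + (6*exp(2*I*pi/3)) + (0) + (6*exp(-2*I*pi/3)) + (0)] = 0/6 = 0
  <chi_rho, chi_2> = (1/6)[1*(6)*conj(1) + 1*(0)*conj(exp(2*I*pi/3)) + 1*(6*exp(-2*I*pi/3))*conj(exp(-2*I*pi/3)) + 1*(0)*conj(1) + 1*(6*exp(2*I*pi/3))*conj(exp(2*I*pi/3)) + 1*(0)*conj(exp(-2*I*pi/3))]
      = (1/6)[(6) + (0) + (6) + (0) + (6) + (0)] = 18/6 = 3
  <chi_rho, chi_3> = (1/6)[1*(6)*conj(1) + 1*(0)*conj(-1) + 1*(6*exp(-2*I*pi/3))*conj(1) + 1*(0)*conj(-1) + 1*(6*exp(2*I*pi/3))*conj(1) + 1*(0)*conj(-1)]
      = (1/6)[(6) + (0) + (6*exp(-2*I*pi/3)) + (0) + (6*exp(2*I*pi/3)) + (0)] = 0/6 = 0
  <chi_rho, chi_4> = (1/6)[1*(6)*conj(1) + 1*(0)*conj(exp(-2*I*pi/3)) + 1*(6*exp(-2*I*pi/3))*conj(exp(2*I*pi/3)) + 1*(0)*conj(1) + 1*(6*exp(2*I*pi/3))*conj(exp(-2*I*pi/3)) + 1*(0)*conj(exp(2*I*pi/3))]
      = (1/6)[(6) + (0) + (6*exp(2*I*pi/3)) + (0) + (6*exp(-2*I*pi/3)) + (0)] = 0/6 = 0
  <chi_rho, chi_5> = (1/6)[1*(6)*conj(1) + 1*(0)*conj(exp(-I*pi/3)) + 1*(6*exp(-2*I*pi/3))*conj(exp(-2*I*pi/3)) + 1*(0)*conj(-1) + 1*(6*exp(2*I*pi/3))*conj(exp(2*I*pi/3)) + 1*(0)*conj(exp(I*pi/3))]
      = (1/6)[(6) + (0) + (6) + (0) + (6) + (0)] = 18/6 = 3
(Exp terms are combined using exp(i*s)*conj(exp(i*t)) = exp(i*(s-t)), and sums of them are collapsed using the identity that for every m > 1 the m distinct m-th roots of unity sum to 0, e.g. 1 + exp(2*I*pi/3) + exp(-2*I*pi/3) = 0.)
Dimension check: dim(rho) = sum (mult * dim) = 0*1 + 0*1 + 3*1 + 0*1 + 0*1 + 3*1 = 6 = chi_rho(e) = 6.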